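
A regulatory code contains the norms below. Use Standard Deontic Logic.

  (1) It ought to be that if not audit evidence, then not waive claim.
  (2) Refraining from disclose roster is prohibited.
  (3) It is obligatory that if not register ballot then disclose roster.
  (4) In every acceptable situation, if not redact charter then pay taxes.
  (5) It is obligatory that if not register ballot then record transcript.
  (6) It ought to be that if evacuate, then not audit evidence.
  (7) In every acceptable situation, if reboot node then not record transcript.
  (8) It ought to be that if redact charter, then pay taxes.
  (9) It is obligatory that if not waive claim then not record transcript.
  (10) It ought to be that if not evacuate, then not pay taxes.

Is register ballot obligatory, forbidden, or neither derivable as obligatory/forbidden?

Obligatory

Premises 8 and 4 cover both cases: O(redact_charter → pay_taxes) and O(¬redact_charter → pay_taxes). Since redact_charter ∨ ¬redact_charter is a tautology, O(pay_taxes) follows.
Premise 10 is O(¬evacuate → ¬pay_taxes); contrapositively O(pay_taxes → evacuate). Since O(pay_taxes) holds, K gives O(evacuate).
Premise 6 is O(evacuate → ¬audit_evidence); since O(evacuate), deontic closure gives O(¬audit_evidence).
Applying K to premise 1 (O(¬audit_evidence → ¬waive_claim)) and O(¬audit_evidence) yields O(¬waive_claim).
From O(¬waive_claim) and premise 9, O(¬waive_claim → ¬record_transcript), we obtain O(¬record_transcript).
Premise 5, O(¬register_ballot → record_transcript), contraposes to O(¬record_transcript → register_ballot); with O(¬record_transcript) we get O(register_ballot).
Premises 2, 3, 7 do not contribute to this derivation.
Hence register_ballot is obligatory.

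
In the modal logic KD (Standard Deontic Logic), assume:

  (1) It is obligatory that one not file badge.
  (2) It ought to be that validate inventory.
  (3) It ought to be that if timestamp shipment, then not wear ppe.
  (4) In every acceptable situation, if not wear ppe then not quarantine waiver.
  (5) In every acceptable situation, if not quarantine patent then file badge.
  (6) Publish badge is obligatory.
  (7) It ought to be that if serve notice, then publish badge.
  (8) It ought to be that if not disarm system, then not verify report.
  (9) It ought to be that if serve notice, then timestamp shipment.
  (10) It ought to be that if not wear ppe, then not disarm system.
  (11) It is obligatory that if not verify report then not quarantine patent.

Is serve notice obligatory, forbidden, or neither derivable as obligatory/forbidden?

Premise 1 states O(¬file_badge) outright.
The contrapositive of premise 5 (O(¬quarantine_patent → file_badge)) is O(¬file_badge → quarantine_patent), and O(¬file_badge) is already established, so O(quarantine_patent).
The contrapositive of premise 11 (O(¬verify_report → ¬quarantine_patent)) is O(quarantine_patent → verify_report), and O(quarantine_patent) is already established, so O(verify_report).
Premise 8, O(¬disarm_system → ¬verify_report), contraposes to O(verify_report → disarm_system); with O(verify_report) we get O(disarm_system).
Premise 10 is O(¬wear_ppe → ¬disarm_system); contrapositively O(disarm_system → wear_ppe). Since O(disarm_system) holds, K gives O(wear_ppe).
Premise 3, O(timestamp_shipment → ¬wear_ppe), contraposes to O(wear_ppe → ¬timestamp_shipment); with O(wear_ppe) we get O(¬timestamp_shipment).
Premise 9, O(serve_notice → timestamp_shipment), contraposes to O(¬timestamp_shipment → ¬serve_notice); with O(¬timestamp_shipment) we get O(¬serve_notice).
Premises 2, 4, 6, 7 do not contribute to this derivation.
Thus O(¬serve_notice), which is F(serve_notice): serve_notice is forbidden.

Forbidden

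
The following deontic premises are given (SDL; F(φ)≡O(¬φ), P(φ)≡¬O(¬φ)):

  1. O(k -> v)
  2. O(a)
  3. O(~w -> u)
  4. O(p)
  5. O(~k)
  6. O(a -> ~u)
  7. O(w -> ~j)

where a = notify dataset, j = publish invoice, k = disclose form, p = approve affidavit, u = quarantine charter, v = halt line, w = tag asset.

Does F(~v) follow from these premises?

Premise 1 is O(k -> v), but O(k) is not derivable from the premises, so it does not yield O(v).
No other premise forces O(v). An ideal world satisfying every premise can still have ~v true, so F(~v) is not derivable.

No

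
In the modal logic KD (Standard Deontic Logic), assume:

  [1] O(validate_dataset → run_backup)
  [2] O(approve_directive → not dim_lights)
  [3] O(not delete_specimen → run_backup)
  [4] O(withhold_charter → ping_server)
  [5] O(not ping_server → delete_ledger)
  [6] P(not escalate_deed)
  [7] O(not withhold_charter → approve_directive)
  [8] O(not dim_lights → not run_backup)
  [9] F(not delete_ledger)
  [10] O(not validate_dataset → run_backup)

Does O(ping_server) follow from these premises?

Premises 1 and 10 cover both cases: O(validate_dataset → run_backup) and O(not validate_dataset → run_backup). Since validate_dataset ∨ not validate_dataset is a tautology, O(run_backup) follows.
The contrapositive of premise 8 (O(not dim_lights → not run_backup)) is O(run_backup → dim_lights), and O(run_backup) is already established, so O(dim_lights).
Premise 2 is O(approve_directive → not dim_lights); contrapositively O(dim_lights → not approve_directive). Since O(dim_lights) holds, K gives O(not approve_directive).
Premise 7 is O(not withhold_charter → approve_directive); contrapositively O(not approve_directive → withhold_charter). Since O(not approve_directive) holds, K gives O(withhold_charter).
With premise 4, O(withhold_charter → ping_server), the K-axiom yields O(ping_server).
Premises 3, 5, 6, 9 do not contribute to this derivation.
So O(ping_server) follows.

Yes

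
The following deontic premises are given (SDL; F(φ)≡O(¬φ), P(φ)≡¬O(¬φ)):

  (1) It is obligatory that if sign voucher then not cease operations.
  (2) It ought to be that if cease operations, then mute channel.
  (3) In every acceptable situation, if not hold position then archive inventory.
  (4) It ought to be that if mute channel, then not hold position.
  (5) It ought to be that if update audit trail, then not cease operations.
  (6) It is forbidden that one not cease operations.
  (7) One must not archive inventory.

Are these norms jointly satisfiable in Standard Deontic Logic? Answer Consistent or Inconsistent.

Inconsistent

Premise 7, F(archive_inventory), is equivalent to O(¬archive_inventory).
The contrapositive of premise 3 (O(¬hold_position → archive_inventory)) is O(¬archive_inventory → hold_position), and O(¬archive_inventory) is already established, so O(hold_position).
Premise 4 is O(mute_channel → ¬hold_position); contrapositively O(hold_position → ¬mute_channel). Since O(hold_position) holds, K gives O(¬mute_channel).
Premise 2 is O(cease_operations → mute_channel); contrapositively O(¬mute_channel → ¬cease_operations). Since O(¬mute_channel) holds, K gives O(¬cease_operations).
Yet premise 6 is F(¬cease_operations), i.e. O(cease_operations).
We now have both O(¬cease_operations) and O(cease_operations) — cease_operations is simultaneously obligatory and forbidden, violating the D-axiom.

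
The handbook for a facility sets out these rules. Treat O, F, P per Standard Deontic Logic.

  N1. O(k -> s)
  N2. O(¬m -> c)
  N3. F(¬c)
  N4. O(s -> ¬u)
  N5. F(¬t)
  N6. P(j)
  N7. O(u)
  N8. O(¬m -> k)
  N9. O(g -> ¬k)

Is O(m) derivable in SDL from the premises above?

Yes

From premise 7 we have O(u).
Premise 4 is O(s -> ¬u); contrapositively O(u -> ¬s). Since O(u) holds, K gives O(¬s).
The contrapositive of premise 1 (O(k -> s)) is O(¬s -> ¬k), and O(¬s) is already established, so O(¬k).
Premise 8, O(¬m -> k), contraposes to O(¬k -> m); with O(¬k) we get O(m).
Premises 2, 3, 5, 6, 9 do not contribute to this derivation.
So O(m) follows.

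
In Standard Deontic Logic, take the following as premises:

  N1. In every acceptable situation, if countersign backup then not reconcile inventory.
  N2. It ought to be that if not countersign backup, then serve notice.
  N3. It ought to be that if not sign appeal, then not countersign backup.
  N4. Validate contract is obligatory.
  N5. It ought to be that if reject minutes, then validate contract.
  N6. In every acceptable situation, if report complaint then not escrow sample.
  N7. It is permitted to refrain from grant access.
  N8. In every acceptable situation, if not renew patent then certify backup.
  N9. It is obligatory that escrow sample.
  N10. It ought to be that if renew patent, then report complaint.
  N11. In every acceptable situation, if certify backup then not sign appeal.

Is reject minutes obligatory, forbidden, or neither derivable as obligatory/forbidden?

Premise 5 is O(reject_minutes → validate_contract); even if O(validate_contract) held, inferring O(reject_minutes) would be affirming the consequent — invalid.
No premise or chain of K-axiom applications forces O(reject_minutes), and none forces O(¬reject_minutes). So reject_minutes is neither obligatory nor forbidden under these norms.

Neither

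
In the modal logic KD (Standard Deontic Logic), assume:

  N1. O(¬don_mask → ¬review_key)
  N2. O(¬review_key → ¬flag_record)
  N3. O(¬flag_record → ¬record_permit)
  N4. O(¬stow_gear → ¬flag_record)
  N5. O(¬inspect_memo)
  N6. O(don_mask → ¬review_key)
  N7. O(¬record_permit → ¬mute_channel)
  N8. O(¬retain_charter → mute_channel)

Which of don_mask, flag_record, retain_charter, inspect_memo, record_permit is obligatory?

retain_charter

Premises 1 and 6 are O(¬don_mask → ¬review_key) and O(don_mask → ¬review_key); every ideal world satisfies ¬don_mask or don_mask, so in either case ¬review_key holds — hence O(¬review_key).
Applying K to premise 2 (O(¬review_key → ¬flag_record)) and O(¬review_key) yields O(¬flag_record).
Applying K to premise 3 (O(¬flag_record → ¬record_permit)) and O(¬flag_record) yields O(¬record_permit).
Applying K to premise 7 (O(¬record_permit → ¬mute_channel)) and O(¬record_permit) yields O(¬mute_channel).
The contrapositive of premise 8 (O(¬retain_charter → mute_channel)) is O(¬mute_channel → retain_charter), and O(¬mute_channel) is already established, so O(retain_charter).
So O(retain_charter) holds — retain_charter is obligatory. None of the other listed options is made obligatory by any chain of premises.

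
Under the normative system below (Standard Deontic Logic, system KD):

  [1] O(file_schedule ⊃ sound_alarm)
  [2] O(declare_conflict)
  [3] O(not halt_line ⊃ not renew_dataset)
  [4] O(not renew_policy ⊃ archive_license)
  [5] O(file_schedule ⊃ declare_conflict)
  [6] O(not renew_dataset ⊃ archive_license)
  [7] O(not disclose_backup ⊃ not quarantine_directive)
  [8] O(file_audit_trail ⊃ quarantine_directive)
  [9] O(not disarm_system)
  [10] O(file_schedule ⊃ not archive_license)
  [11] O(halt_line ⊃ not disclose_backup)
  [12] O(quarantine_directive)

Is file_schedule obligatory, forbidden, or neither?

Forbidden

From premise 12 we have O(quarantine_directive).
The contrapositive of premise 7 (O(not disclose_backup ⊃ not quarantine_directive)) is O(quarantine_directive ⊃ disclose_backup), and O(quarantine_directive) is already established, so O(disclose_backup).
Premise 11, O(halt_line ⊃ not disclose_backup), contraposes to O(disclose_backup ⊃ not halt_line); with O(disclose_backup) we get O(not halt_line).
Premise 3 is O(not halt_line ⊃ not renew_dataset); since O(not halt_line), deontic closure gives O(not renew_dataset).
Applying K to premise 6 (O(not renew_dataset ⊃ archive_license)) and O(not renew_dataset) yields O(archive_license).
The contrapositive of premise 10 (O(file_schedule ⊃ not archive_license)) is O(archive_license ⊃ not file_schedule), and O(archive_license) is already established, so O(not file_schedule).
Premises 1, 2, 4, 5, 8, 9 do not contribute to this derivation.
Thus O(not file_schedule), which is F(file_schedule): file_schedule is forbidden.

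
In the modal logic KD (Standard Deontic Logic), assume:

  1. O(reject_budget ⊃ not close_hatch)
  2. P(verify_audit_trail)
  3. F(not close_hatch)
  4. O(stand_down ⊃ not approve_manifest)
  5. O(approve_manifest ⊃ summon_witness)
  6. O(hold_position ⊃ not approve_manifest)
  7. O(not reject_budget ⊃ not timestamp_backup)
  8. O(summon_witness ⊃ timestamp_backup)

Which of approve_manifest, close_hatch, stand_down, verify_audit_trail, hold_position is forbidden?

approve_manifest

Premise 3, F(not close_hatch), is equivalent to O(close_hatch).
Premise 1 is O(reject_budget ⊃ not close_hatch); contrapositively O(close_hatch ⊃ not reject_budget). Since O(close_hatch) holds, K gives O(not reject_budget).
With premise 7, O(not reject_budget ⊃ not timestamp_backup), the K-axiom yields O(not timestamp_backup).
Premise 8, O(summon_witness ⊃ timestamp_backup), contraposes to O(not timestamp_backup ⊃ not summon_witness); with O(not timestamp_backup) we get O(not summon_witness).
Premise 5, O(approve_manifest ⊃ summon_witness), contraposes to O(not summon_witness ⊃ not approve_manifest); with O(not summon_witness) we get O(not approve_manifest).
So O(not approve_manifest) holds, i.e. approve_manifest is forbidden. None of the other listed options is forbidden under the premises.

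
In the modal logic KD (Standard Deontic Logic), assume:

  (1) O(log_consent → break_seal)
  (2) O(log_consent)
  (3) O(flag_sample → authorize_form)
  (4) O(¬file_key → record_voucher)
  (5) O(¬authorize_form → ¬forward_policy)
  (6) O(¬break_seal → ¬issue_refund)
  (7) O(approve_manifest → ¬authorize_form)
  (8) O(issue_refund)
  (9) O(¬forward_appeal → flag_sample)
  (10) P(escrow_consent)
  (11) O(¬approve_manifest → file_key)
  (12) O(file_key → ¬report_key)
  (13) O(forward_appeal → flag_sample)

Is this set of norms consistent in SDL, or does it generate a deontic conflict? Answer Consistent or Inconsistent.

Consistent

Premise 6 is O(¬break_seal → ¬issue_refund), but O(¬break_seal) is not derivable from the premises, so it does not yield O(¬issue_refund).
So O(¬issue_refund) is not derivable, and the apparent clash with O(issue_refund) does not arise.
A world satisfying every obligation exists (e.g. approve_manifest=false, authorize_form=true, break_seal=true, escrow_consent=false, file_key=true, flag_sample=true, forward_appeal=false, forward_policy=false, issue_refund=true, log_consent=true, record_voucher=false, report_key=false); no atom is both obligatory and forbidden, so the set is consistent.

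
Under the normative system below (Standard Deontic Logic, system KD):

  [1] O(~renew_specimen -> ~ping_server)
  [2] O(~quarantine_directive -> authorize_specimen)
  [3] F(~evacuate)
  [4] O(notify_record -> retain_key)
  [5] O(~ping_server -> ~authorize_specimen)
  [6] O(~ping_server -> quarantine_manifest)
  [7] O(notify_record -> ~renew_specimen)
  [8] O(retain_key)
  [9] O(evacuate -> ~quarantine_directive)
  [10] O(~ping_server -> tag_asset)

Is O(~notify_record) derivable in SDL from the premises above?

Premise 3, F(~evacuate), is equivalent to O(evacuate).
From O(evacuate) and premise 9, O(evacuate -> ~quarantine_directive), we obtain O(~quarantine_directive).
From O(~quarantine_directive) and premise 2, O(~quarantine_directive -> authorize_specimen), we obtain O(authorize_specimen).
Premise 5 is O(~ping_server -> ~authorize_specimen); contrapositively O(authorize_specimen -> ping_server). Since O(authorize_specimen) holds, K gives O(ping_server).
The contrapositive of premise 1 (O(~renew_specimen -> ~ping_server)) is O(ping_server -> renew_specimen), and O(ping_server) is already established, so O(renew_specimen).
The contrapositive of premise 7 (O(notify_record -> ~renew_specimen)) is O(renew_specimen -> ~notify_record), and O(renew_specimen) is already established, so O(~notify_record).
Premises 4, 6, 8, 10 do not contribute to this derivation.
So O(~notify_record) follows.

Yes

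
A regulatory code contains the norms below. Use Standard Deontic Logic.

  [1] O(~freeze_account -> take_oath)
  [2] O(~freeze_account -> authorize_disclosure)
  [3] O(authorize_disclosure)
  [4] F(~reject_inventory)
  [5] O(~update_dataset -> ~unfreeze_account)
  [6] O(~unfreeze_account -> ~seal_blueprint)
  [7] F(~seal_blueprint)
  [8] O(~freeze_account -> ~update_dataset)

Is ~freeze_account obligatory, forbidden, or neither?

Forbidden

Premise 7, F(~seal_blueprint), is equivalent to O(seal_blueprint).
Premise 6, O(~unfreeze_account -> ~seal_blueprint), contraposes to O(seal_blueprint -> unfreeze_account); with O(seal_blueprint) we get O(unfreeze_account).
The contrapositive of premise 5 (O(~update_dataset -> ~unfreeze_account)) is O(unfreeze_account -> update_dataset), and O(unfreeze_account) is already established, so O(update_dataset).
Premise 8 is O(~freeze_account -> ~update_dataset); contrapositively O(update_dataset -> freeze_account). Since O(update_dataset) holds, K gives O(freeze_account).
Premises 1, 2, 3, 4 do not contribute to this derivation.
Thus O(freeze_account), which is F(~freeze_account): ~freeze_account is forbidden.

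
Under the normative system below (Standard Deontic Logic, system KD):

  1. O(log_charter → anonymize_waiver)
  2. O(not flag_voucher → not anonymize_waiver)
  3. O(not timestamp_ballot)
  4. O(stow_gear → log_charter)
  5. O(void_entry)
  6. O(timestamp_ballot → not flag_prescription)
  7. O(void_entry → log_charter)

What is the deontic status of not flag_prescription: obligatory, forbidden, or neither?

Premise 6 is O(timestamp_ballot → not flag_prescription), but O(timestamp_ballot) is not derivable from the premises, so it does not yield O(not flag_prescription).
No premise or chain of K-axiom applications forces O(not flag_prescription), and none forces O(flag_prescription). So not flag_prescription is neither obligatory nor forbidden under these norms.

Neither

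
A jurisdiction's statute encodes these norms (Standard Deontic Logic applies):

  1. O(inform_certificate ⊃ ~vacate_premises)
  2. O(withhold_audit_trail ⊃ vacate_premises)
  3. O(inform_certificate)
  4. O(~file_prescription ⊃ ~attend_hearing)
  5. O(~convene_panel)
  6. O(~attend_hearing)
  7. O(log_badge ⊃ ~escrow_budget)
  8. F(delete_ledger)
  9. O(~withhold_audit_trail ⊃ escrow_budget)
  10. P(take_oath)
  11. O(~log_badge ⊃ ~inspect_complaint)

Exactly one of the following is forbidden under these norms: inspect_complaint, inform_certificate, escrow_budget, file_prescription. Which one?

Premise 3 gives O(inform_certificate).
With premise 1, O(inform_certificate ⊃ ~vacate_premises), the K-axiom yields O(~vacate_premises).
The contrapositive of premise 2 (O(withhold_audit_trail ⊃ vacate_premises)) is O(~vacate_premises ⊃ ~withhold_audit_trail), and O(~vacate_premises) is already established, so O(~withhold_audit_trail).
Applying K to premise 9 (O(~withhold_audit_trail ⊃ escrow_budget)) and O(~withhold_audit_trail) yields O(escrow_budget).
The contrapositive of premise 7 (O(log_badge ⊃ ~escrow_budget)) is O(escrow_budget ⊃ ~log_badge), and O(escrow_budget) is already established, so O(~log_badge).
Applying K to premise 11 (O(~log_badge ⊃ ~inspect_complaint)) and O(~log_badge) yields O(~inspect_complaint).
So O(~inspect_complaint) holds, i.e. inspect_complaint is forbidden. None of the other listed options is forbidden under the premises.

inspect_complaint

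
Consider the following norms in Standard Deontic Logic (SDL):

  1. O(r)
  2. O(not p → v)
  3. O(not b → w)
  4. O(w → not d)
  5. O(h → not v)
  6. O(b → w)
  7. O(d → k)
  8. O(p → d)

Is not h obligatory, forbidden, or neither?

Premises 3 and 6 cover both cases: O(not b → w) and O(b → w). Since not b ∨ b is a tautology, O(w) follows.
Applying K to premise 4 (O(w → not d)) and O(w) yields O(not d).
Premise 8, O(p → d), contraposes to O(not d → not p); with O(not d) we get O(not p).
With premise 2, O(not p → v), the K-axiom yields O(v).
Premise 5, O(h → not v), contraposes to O(v → not h); with O(v) we get O(not h).
Premises 1, 7 do not contribute to this derivation.
Hence not h is obligatory.

Obligatory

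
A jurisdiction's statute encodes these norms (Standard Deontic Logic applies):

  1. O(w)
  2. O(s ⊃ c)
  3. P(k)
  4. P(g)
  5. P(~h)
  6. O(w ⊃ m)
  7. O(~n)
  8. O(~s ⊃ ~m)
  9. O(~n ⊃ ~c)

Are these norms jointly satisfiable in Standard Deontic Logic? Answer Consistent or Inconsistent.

Premise 1 states O(w) outright.
Premise 6 is O(w ⊃ m); since O(w), deontic closure gives O(m).
Premise 8, O(~s ⊃ ~m), contraposes to O(m ⊃ s); with O(m) we get O(s).
Applying K to premise 2 (O(s ⊃ c)) and O(s) yields O(c).
Premise 9 is O(~n ⊃ ~c); contrapositively O(c ⊃ n). Since O(c) holds, K gives O(n).
But premise 7 directly asserts O(~n).
We now have both O(n) and O(~n) — n is simultaneously obligatory and forbidden, violating the D-axiom.

Inconsistent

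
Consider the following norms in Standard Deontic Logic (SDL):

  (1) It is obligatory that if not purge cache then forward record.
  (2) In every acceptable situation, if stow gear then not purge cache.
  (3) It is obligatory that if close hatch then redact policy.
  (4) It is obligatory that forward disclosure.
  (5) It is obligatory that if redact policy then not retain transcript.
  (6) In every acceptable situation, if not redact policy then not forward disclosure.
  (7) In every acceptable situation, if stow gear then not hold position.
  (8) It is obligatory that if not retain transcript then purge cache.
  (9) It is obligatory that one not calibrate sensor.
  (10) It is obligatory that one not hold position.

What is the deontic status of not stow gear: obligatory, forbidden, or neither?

Premise 4 gives O(forward_disclosure).
Premise 6 is O(¬redact_policy → ¬forward_disclosure); contrapositively O(forward_disclosure → redact_policy). Since O(forward_disclosure) holds, K gives O(redact_policy).
Applying K to premise 5 (O(redact_policy → ¬retain_transcript)) and O(redact_policy) yields O(¬retain_transcript).
Premise 8 is O(¬retain_transcript → purge_cache); since O(¬retain_transcript), deontic closure gives O(purge_cache).
Premise 2 is O(stow_gear → ¬purge_cache); contrapositively O(purge_cache → ¬stow_gear). Since O(purge_cache) holds, K gives O(¬stow_gear).
Premises 1, 3, 7, 9, 10 do not contribute to this derivation.
Hence ¬stow_gear is obligatory.

Obligatory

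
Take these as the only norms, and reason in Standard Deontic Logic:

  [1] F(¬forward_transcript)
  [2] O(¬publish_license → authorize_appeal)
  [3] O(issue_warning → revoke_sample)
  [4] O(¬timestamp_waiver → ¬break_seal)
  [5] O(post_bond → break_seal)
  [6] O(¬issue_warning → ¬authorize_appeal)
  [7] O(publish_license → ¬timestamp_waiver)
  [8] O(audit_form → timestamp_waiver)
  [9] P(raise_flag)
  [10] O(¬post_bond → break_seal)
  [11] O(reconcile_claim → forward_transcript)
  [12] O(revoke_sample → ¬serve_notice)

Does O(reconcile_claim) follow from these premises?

No

Premise 11 is O(reconcile_claim → forward_transcript); even if O(forward_transcript) held, inferring O(reconcile_claim) would be affirming the consequent — invalid.
No other premise forces O(reconcile_claim). An ideal world satisfying every premise can still have reconcile_claim false, so O(reconcile_claim) is not derivable.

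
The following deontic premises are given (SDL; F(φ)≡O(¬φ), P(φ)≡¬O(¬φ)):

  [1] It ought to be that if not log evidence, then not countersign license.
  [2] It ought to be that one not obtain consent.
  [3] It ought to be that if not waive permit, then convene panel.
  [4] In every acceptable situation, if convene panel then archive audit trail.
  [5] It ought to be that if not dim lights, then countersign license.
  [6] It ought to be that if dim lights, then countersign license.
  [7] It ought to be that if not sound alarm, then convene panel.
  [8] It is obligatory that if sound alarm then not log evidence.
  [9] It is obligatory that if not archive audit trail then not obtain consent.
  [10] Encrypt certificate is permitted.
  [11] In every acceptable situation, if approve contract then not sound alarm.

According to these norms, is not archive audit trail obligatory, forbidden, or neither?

Premises 6 and 5 cover both cases: O(dim_lights → countersign_license) and O(¬dim_lights → countersign_license). Since dim_lights ∨ ¬dim_lights is a tautology, O(countersign_license) follows.
Premise 1 is O(¬log_evidence → ¬countersign_license); contrapositively O(countersign_license → log_evidence). Since O(countersign_license) holds, K gives O(log_evidence).
Premise 8, O(sound_alarm → ¬log_evidence), contraposes to O(log_evidence → ¬sound_alarm); with O(log_evidence) we get O(¬sound_alarm).
Applying K to premise 7 (O(¬sound_alarm → convene_panel)) and O(¬sound_alarm) yields O(convene_panel).
With premise 4, O(convene_panel → archive_audit_trail), the K-axiom yields O(archive_audit_trail).
Premises 2, 3, 9, 10, 11 do not contribute to this derivation.
Thus O(archive_audit_trail), which is F(¬archive_audit_trail): ¬archive_audit_trail is forbidden.

Forbidden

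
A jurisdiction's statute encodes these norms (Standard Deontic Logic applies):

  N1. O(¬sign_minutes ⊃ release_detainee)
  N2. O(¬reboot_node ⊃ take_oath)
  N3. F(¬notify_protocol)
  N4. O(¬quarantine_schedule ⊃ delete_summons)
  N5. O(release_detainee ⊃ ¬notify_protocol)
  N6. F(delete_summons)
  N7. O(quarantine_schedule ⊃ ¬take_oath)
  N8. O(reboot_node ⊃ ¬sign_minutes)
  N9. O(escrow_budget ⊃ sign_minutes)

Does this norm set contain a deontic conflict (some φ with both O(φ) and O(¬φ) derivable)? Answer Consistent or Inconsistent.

Inconsistent

Premise 3 is F(¬notify_protocol), i.e. O(notify_protocol).
Premise 5, O(release_detainee ⊃ ¬notify_protocol), contraposes to O(notify_protocol ⊃ ¬release_detainee); with O(notify_protocol) we get O(¬release_detainee).
The contrapositive of premise 1 (O(¬sign_minutes ⊃ release_detainee)) is O(¬release_detainee ⊃ sign_minutes), and O(¬release_detainee) is already established, so O(sign_minutes).
The contrapositive of premise 8 (O(reboot_node ⊃ ¬sign_minutes)) is O(sign_minutes ⊃ ¬reboot_node), and O(sign_minutes) is already established, so O(¬reboot_node).
With premise 2, O(¬reboot_node ⊃ take_oath), the K-axiom yields O(take_oath).
The contrapositive of premise 7 (O(quarantine_schedule ⊃ ¬take_oath)) is O(take_oath ⊃ ¬quarantine_schedule), and O(take_oath) is already established, so O(¬quarantine_schedule).
Applying K to premise 4 (O(¬quarantine_schedule ⊃ delete_summons)) and O(¬quarantine_schedule) yields O(delete_summons).
But premise 6, F(delete_summons), means O(¬delete_summons).
We now have both O(delete_summons) and O(¬delete_summons) — delete_summons is simultaneously obligatory and forbidden, violating the D-axiom.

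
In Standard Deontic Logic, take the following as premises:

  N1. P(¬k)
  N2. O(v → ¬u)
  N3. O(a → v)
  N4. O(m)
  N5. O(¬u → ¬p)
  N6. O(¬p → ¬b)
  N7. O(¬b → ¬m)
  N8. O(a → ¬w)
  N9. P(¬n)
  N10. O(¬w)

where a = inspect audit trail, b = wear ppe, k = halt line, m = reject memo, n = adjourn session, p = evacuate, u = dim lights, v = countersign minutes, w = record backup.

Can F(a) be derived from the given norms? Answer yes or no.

Yes

Premise 4 states O(m) outright.
Premise 7 is O(¬b → ¬m); contrapositively O(m → b). Since O(m) holds, K gives O(b).
Premise 6, O(¬p → ¬b), contraposes to O(b → p); with O(b) we get O(p).
Premise 5 is O(¬u → ¬p); contrapositively O(p → u). Since O(p) holds, K gives O(u).
Premise 2, O(v → ¬u), contraposes to O(u → ¬v); with O(u) we get O(¬v).
Premise 3, O(a → v), contraposes to O(¬v → ¬a); with O(¬v) we get O(¬a).
Premises 1, 8, 9, 10 do not contribute to this derivation.
So O(¬a) holds, i.e. F(a). The claim follows.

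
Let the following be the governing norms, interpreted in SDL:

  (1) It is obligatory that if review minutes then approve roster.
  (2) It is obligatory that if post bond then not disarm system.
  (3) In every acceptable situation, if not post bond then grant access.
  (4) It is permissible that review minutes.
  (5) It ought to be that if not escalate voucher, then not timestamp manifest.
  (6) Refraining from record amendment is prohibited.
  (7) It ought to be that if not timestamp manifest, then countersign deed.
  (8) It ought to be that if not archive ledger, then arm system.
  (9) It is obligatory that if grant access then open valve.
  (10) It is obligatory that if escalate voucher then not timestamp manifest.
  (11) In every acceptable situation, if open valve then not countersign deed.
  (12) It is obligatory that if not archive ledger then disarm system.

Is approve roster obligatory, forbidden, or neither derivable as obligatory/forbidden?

Premise 1 is O(review_minutes → approve_roster), but O(review_minutes) is not derivable from the premises (the permission P(review_minutes) asserts only ¬O(¬review_minutes), not O(review_minutes)), so it does not yield O(approve_roster).
No premise or chain of K-axiom applications forces O(approve_roster), and none forces O(¬approve_roster). So approve_roster is neither obligatory nor forbidden under these norms.

Neither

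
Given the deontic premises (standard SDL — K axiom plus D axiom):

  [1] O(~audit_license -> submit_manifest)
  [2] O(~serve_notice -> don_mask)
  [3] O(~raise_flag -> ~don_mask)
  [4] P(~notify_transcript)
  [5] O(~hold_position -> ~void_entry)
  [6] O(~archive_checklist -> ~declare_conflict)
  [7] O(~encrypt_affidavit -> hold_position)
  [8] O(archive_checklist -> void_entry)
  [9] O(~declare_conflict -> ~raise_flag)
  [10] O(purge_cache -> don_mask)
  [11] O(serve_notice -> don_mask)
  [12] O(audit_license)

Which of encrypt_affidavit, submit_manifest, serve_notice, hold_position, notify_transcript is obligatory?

Premises 2 and 11 cover both cases: O(~serve_notice -> don_mask) and O(serve_notice -> don_mask). Since ~serve_notice ∨ serve_notice is a tautology, O(don_mask) follows.
The contrapositive of premise 3 (O(~raise_flag -> ~don_mask)) is O(don_mask -> raise_flag), and O(don_mask) is already established, so O(raise_flag).
The contrapositive of premise 9 (O(~declare_conflict -> ~raise_flag)) is O(raise_flag -> declare_conflict), and O(raise_flag) is already established, so O(declare_conflict).
The contrapositive of premise 6 (O(~archive_checklist -> ~declare_conflict)) is O(declare_conflict -> archive_checklist), and O(declare_conflict) is already established, so O(archive_checklist).
From O(archive_checklist) and premise 8, O(archive_checklist -> void_entry), we obtain O(void_entry).
The contrapositive of premise 5 (O(~hold_position -> ~void_entry)) is O(void_entry -> hold_position), and O(void_entry) is already established, so O(hold_position).
So O(hold_position) holds — hold_position is obligatory. None of the other listed options is made obligatory by any chain of premises.

hold_position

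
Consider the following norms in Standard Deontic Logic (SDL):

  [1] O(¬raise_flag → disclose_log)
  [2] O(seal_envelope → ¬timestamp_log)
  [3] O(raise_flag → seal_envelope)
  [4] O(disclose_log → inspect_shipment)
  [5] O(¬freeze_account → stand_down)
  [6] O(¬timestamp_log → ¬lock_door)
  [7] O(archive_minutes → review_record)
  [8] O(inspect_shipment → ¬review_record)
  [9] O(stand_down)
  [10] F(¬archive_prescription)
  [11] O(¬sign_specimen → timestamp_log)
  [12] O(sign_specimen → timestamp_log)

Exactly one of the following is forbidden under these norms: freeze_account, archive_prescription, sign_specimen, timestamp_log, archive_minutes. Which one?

archive_minutes

By case analysis on sign_specimen: premise 12 gives O(sign_specimen → timestamp_log) and premise 11 gives O(¬sign_specimen → timestamp_log), so O(timestamp_log) either way.
The contrapositive of premise 2 (O(seal_envelope → ¬timestamp_log)) is O(timestamp_log → ¬seal_envelope), and O(timestamp_log) is already established, so O(¬seal_envelope).
Premise 3, O(raise_flag → seal_envelope), contraposes to O(¬seal_envelope → ¬raise_flag); with O(¬seal_envelope) we get O(¬raise_flag).
Premise 1 is O(¬raise_flag → disclose_log); since O(¬raise_flag), deontic closure gives O(disclose_log).
Applying K to premise 4 (O(disclose_log → inspect_shipment)) and O(disclose_log) yields O(inspect_shipment).
Premise 8 is O(inspect_shipment → ¬review_record); since O(inspect_shipment), deontic closure gives O(¬review_record).
The contrapositive of premise 7 (O(archive_minutes → review_record)) is O(¬review_record → ¬archive_minutes), and O(¬review_record) is already established, so O(¬archive_minutes).
So O(¬archive_minutes) holds, i.e. archive_minutes is forbidden. None of the other listed options is forbidden under the premises.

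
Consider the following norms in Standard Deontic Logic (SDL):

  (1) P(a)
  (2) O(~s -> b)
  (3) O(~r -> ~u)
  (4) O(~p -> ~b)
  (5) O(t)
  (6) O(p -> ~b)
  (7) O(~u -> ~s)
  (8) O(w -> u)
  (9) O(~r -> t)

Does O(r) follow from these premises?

By case analysis on p: premise 6 gives O(p -> ~b) and premise 4 gives O(~p -> ~b), so O(~b) either way.
The contrapositive of premise 2 (O(~s -> b)) is O(~b -> s), and O(~b) is already established, so O(s).
Premise 7 is O(~u -> ~s); contrapositively O(s -> u). Since O(s) holds, K gives O(u).
Premise 3 is O(~r -> ~u); contrapositively O(u -> r). Since O(u) holds, K gives O(r).
Premises 1, 5, 8, 9 do not contribute to this derivation.
So O(r) follows.

Yes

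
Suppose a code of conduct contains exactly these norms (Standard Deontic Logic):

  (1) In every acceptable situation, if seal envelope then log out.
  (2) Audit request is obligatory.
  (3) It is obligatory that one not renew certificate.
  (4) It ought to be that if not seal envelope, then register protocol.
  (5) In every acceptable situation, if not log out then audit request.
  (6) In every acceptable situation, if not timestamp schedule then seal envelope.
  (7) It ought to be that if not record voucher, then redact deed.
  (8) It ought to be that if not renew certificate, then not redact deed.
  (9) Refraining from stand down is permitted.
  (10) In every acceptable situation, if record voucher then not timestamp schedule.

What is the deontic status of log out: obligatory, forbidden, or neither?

Premise 3 states O(¬renew_certificate) outright.
With premise 8, O(¬renew_certificate → ¬redact_deed), the K-axiom yields O(¬redact_deed).
Premise 7, O(¬record_voucher → redact_deed), contraposes to O(¬redact_deed → record_voucher); with O(¬redact_deed) we get O(record_voucher).
Applying K to premise 10 (O(record_voucher → ¬timestamp_schedule)) and O(record_voucher) yields O(¬timestamp_schedule).
From O(¬timestamp_schedule) and premise 6, O(¬timestamp_schedule → seal_envelope), we obtain O(seal_envelope).
Applying K to premise 1 (O(seal_envelope → log_out)) and O(seal_envelope) yields O(log_out).
Premises 2, 4, 5, 9 do not contribute to this derivation.
Hence log_out is obligatory.

Obligatory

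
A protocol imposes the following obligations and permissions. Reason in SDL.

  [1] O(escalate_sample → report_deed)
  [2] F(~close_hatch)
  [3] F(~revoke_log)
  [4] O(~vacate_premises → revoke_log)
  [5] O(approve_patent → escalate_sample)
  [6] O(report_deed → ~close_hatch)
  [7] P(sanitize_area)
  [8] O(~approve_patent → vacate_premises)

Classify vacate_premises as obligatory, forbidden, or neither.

Premise 2 is F(~close_hatch), i.e. O(close_hatch).
The contrapositive of premise 6 (O(report_deed → ~close_hatch)) is O(close_hatch → ~report_deed), and O(close_hatch) is already established, so O(~report_deed).
The contrapositive of premise 1 (O(escalate_sample → report_deed)) is O(~report_deed → ~escalate_sample), and O(~report_deed) is already established, so O(~escalate_sample).
Premise 5 is O(approve_patent → escalate_sample); contrapositively O(~escalate_sample → ~approve_patent). Since O(~escalate_sample) holds, K gives O(~approve_patent).
Premise 8 is O(~approve_patent → vacate_premises); since O(~approve_patent), deontic closure gives O(vacate_premises).
Premises 3, 4, 7 do not contribute to this derivation.
Hence vacate_premises is obligatory.

Obligatory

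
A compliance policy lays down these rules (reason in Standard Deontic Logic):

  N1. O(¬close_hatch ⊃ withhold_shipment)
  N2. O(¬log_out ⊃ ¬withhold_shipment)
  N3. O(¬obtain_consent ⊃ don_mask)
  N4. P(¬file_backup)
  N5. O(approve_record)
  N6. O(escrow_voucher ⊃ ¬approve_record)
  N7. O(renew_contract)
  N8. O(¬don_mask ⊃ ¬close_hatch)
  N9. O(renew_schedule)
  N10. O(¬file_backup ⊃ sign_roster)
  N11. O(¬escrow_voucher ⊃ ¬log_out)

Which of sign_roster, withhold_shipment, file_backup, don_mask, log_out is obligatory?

From premise 5 we have O(approve_record).
Premise 6, O(escrow_voucher ⊃ ¬approve_record), contraposes to O(approve_record ⊃ ¬escrow_voucher); with O(approve_record) we get O(¬escrow_voucher).
With premise 11, O(¬escrow_voucher ⊃ ¬log_out), the K-axiom yields O(¬log_out).
Applying K to premise 2 (O(¬log_out ⊃ ¬withhold_shipment)) and O(¬log_out) yields O(¬withhold_shipment).
Premise 1 is O(¬close_hatch ⊃ withhold_shipment); contrapositively O(¬withhold_shipment ⊃ close_hatch). Since O(¬withhold_shipment) holds, K gives O(close_hatch).
Premise 8 is O(¬don_mask ⊃ ¬close_hatch); contrapositively O(close_hatch ⊃ don_mask). Since O(close_hatch) holds, K gives O(don_mask).
So O(don_mask) holds — don_mask is obligatory. None of the other listed options is made obligatory by any chain of premises.

don_mask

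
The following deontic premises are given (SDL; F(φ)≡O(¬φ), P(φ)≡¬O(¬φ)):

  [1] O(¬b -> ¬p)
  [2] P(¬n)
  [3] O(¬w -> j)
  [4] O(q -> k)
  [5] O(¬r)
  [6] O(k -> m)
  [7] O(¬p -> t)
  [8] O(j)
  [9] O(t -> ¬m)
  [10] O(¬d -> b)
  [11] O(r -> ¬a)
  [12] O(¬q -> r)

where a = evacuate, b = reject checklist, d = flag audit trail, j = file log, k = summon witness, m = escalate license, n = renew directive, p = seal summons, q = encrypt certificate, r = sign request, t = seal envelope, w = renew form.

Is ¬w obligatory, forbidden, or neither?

Premise 3 is O(¬w -> j); even if O(j) held, inferring O(¬w) would be affirming the consequent — invalid.
No premise or chain of K-axiom applications forces O(¬w), and none forces O(w). So ¬w is neither obligatory nor forbidden under these norms.

Neither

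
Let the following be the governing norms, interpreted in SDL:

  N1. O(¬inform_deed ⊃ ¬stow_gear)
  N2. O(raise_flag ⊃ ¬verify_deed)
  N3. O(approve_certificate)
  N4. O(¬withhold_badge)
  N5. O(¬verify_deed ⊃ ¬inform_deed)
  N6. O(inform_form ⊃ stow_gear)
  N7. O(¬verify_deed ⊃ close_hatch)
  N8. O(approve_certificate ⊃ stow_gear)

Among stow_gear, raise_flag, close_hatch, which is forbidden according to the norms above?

raise_flag

Premise 3 states O(approve_certificate) outright.
Applying K to premise 8 (O(approve_certificate ⊃ stow_gear)) and O(approve_certificate) yields O(stow_gear).
Premise 1, O(¬inform_deed ⊃ ¬stow_gear), contraposes to O(stow_gear ⊃ inform_deed); with O(stow_gear) we get O(inform_deed).
The contrapositive of premise 5 (O(¬verify_deed ⊃ ¬inform_deed)) is O(inform_deed ⊃ verify_deed), and O(inform_deed) is already established, so O(verify_deed).
The contrapositive of premise 2 (O(raise_flag ⊃ ¬verify_deed)) is O(verify_deed ⊃ ¬raise_flag), and O(verify_deed) is already established, so O(¬raise_flag).
So O(¬raise_flag) holds, i.e. raise_flag is forbidden. None of the other listed options is forbidden under the premises.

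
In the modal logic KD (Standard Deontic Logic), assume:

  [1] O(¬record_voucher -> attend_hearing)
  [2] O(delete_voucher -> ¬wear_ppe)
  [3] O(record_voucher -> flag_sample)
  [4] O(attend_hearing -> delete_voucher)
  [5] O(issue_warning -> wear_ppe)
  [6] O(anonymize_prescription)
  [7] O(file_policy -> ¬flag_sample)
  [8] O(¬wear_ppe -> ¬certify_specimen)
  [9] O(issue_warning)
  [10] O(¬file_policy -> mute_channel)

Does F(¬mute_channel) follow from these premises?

Yes

From premise 9 we have O(issue_warning).
From O(issue_warning) and premise 5, O(issue_warning -> wear_ppe), we obtain O(wear_ppe).
Premise 2, O(delete_voucher -> ¬wear_ppe), contraposes to O(wear_ppe -> ¬delete_voucher); with O(wear_ppe) we get O(¬delete_voucher).
The contrapositive of premise 4 (O(attend_hearing -> delete_voucher)) is O(¬delete_voucher -> ¬attend_hearing), and O(¬delete_voucher) is already established, so O(¬attend_hearing).
Premise 1 is O(¬record_voucher -> attend_hearing); contrapositively O(¬attend_hearing -> record_voucher). Since O(¬attend_hearing) holds, K gives O(record_voucher).
With premise 3, O(record_voucher -> flag_sample), the K-axiom yields O(flag_sample).
Premise 7 is O(file_policy -> ¬flag_sample); contrapositively O(flag_sample -> ¬file_policy). Since O(flag_sample) holds, K gives O(¬file_policy).
Applying K to premise 10 (O(¬file_policy -> mute_channel)) and O(¬file_policy) yields O(mute_channel).
Premises 6, 8 do not contribute to this derivation.
So O(mute_channel) holds, i.e. F(¬mute_channel). The claim follows.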